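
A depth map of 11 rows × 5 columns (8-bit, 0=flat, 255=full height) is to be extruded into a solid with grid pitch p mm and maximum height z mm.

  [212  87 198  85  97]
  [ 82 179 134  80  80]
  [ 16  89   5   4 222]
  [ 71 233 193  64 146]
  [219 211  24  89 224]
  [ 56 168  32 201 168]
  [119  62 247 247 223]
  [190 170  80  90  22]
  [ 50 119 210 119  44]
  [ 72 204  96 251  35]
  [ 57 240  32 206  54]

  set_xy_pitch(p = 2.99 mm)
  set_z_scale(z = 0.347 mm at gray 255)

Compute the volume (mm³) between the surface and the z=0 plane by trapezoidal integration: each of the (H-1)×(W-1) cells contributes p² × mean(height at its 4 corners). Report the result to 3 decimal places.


height_mm = gray/255 × 0.347; cell vol = 2.99² × mean(4 corners)
unit = 2.99² × 0.347 / (4×255) = 0.00304139 mm³ per gray-sum
row 0: Σ corner-gray over 4 cells = 1997  → 6.0736
row 1: Σ corner-gray over 4 cells = 1382  → 4.2032
row 2: Σ corner-gray over 4 cells = 1631  → 4.9605
row 3: Σ corner-gray over 4 cells = 2288  → 6.9587
row 4: Σ corner-gray over 4 cells = 2117  → 6.4386
row 5: Σ corner-gray over 4 cells = 2480  → 7.5426
row 6: Σ corner-gray over 4 cells = 2346  → 7.1351
row 7: Σ corner-gray over 4 cells = 1882  → 5.7239
row 8: Σ corner-gray over 4 cells = 2199  → 6.6880
row 9: Σ corner-gray over 4 cells = 2276  → 6.9222
Σ rows: total corner-gray = 20598  → 62.6465 mm³

62.646


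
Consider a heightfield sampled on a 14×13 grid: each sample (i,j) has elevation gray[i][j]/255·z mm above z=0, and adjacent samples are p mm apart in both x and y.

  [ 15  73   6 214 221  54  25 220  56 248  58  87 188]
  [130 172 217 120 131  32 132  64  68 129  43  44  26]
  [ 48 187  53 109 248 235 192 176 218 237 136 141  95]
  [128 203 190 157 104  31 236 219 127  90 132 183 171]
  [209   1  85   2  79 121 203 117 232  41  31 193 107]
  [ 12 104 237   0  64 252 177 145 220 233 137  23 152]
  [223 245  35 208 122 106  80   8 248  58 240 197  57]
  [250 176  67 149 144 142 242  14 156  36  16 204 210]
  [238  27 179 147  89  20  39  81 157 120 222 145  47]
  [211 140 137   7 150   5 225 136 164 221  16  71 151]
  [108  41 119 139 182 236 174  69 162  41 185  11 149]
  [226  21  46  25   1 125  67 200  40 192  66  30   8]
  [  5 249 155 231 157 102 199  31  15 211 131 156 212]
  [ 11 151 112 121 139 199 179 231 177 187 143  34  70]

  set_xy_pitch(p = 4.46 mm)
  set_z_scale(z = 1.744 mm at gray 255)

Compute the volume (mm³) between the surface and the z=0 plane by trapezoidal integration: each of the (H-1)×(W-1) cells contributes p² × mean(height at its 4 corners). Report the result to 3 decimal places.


2690.657

height_mm = gray/255 × 1.744; cell vol = 4.46² × mean(4 corners)
unit = 4.46² × 1.744 / (4×255) = 0.0340107 mm³ per gray-sum
row 0: Σ corner-gray over 12 cells = 5187  → 176.4137
row 1: Σ corner-gray over 12 cells = 6467  → 219.9474
row 2: Σ corner-gray over 12 cells = 7650  → 260.1821
row 3: Σ corner-gray over 12 cells = 6169  → 209.8122
row 4: Σ corner-gray over 12 cells = 5874  → 199.7791
row 5: Σ corner-gray over 12 cells = 6722  → 228.6202
row 6: Σ corner-gray over 12 cells = 6526  → 221.9541
row 7: Σ corner-gray over 12 cells = 5889  → 200.2892
row 8: Σ corner-gray over 12 cells = 5643  → 191.9226
row 9: Σ corner-gray over 12 cells = 5881  → 200.0171
row 10: Σ corner-gray over 12 cells = 4835  → 164.4419
row 11: Σ corner-gray over 12 cells = 5351  → 181.9914
row 12: Σ corner-gray over 12 cells = 6918  → 235.2863
Σ rows: total corner-gray = 79112  → 2690.6573 mm³


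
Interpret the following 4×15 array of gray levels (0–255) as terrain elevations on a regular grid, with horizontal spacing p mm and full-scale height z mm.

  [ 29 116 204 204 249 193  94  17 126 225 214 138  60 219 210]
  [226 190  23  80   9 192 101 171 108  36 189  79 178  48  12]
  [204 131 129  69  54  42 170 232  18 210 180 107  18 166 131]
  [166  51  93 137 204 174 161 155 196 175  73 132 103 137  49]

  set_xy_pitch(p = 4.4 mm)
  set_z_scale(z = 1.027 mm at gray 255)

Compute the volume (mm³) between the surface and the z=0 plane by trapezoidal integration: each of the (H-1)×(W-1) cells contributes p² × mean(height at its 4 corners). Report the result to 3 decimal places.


height_mm = gray/255 × 1.027; cell vol = 4.4² × mean(4 corners)
unit = 4.4² × 1.027 / (4×255) = 0.0194929 mm³ per gray-sum
row 0: Σ corner-gray over 14 cells = 7403  → 144.3057
row 1: Σ corner-gray over 14 cells = 6433  → 125.3976
row 2: Σ corner-gray over 14 cells = 7184  → 140.0367
Σ rows: total corner-gray = 21020  → 409.7400 mm³

409.740


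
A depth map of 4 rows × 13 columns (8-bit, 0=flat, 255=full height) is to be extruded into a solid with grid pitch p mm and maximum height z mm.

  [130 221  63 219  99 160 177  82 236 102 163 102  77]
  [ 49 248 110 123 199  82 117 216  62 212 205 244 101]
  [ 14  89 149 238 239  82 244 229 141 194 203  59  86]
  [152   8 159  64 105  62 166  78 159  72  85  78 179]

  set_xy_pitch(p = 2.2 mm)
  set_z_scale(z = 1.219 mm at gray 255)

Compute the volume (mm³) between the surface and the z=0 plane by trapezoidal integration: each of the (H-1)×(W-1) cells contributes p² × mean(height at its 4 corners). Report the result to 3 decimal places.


height_mm = gray/255 × 1.219; cell vol = 2.2² × mean(4 corners)
unit = 2.2² × 1.219 / (4×255) = 0.00578427 mm³ per gray-sum
row 0: Σ corner-gray over 12 cells = 7241  → 41.8839
row 1: Σ corner-gray over 12 cells = 7620  → 44.0762
row 2: Σ corner-gray over 12 cells = 6237  → 36.0765
Σ rows: total corner-gray = 21098  → 122.0366 mm³

122.037


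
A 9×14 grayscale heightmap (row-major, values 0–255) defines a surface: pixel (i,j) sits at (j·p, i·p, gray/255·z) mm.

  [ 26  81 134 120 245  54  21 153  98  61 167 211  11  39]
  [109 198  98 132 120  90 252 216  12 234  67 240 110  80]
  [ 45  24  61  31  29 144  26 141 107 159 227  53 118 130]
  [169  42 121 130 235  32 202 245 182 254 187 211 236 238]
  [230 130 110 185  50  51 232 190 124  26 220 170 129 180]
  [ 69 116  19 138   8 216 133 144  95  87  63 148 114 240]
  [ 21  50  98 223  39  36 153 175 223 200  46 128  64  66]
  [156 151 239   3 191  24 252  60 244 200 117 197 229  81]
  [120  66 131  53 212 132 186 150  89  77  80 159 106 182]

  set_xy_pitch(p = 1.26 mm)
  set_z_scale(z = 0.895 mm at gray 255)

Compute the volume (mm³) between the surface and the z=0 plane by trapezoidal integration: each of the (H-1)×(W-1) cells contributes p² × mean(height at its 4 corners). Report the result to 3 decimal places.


75.800

height_mm = gray/255 × 0.895; cell vol = 1.26² × mean(4 corners)
unit = 1.26² × 0.895 / (4×255) = 0.00139304 mm³ per gray-sum
row 0: Σ corner-gray over 13 cells = 6504  → 9.0603
row 1: Σ corner-gray over 13 cells = 6142  → 8.5561
row 2: Σ corner-gray over 13 cells = 6976  → 9.7179
row 3: Σ corner-gray over 13 cells = 8205  → 11.4299
row 4: Σ corner-gray over 13 cells = 6515  → 9.0757
row 5: Σ corner-gray over 13 cells = 5828  → 8.1186
row 6: Σ corner-gray over 13 cells = 7008  → 9.7624
row 7: Σ corner-gray over 13 cells = 7235  → 10.0787
Σ rows: total corner-gray = 54413  → 75.7995 mm³


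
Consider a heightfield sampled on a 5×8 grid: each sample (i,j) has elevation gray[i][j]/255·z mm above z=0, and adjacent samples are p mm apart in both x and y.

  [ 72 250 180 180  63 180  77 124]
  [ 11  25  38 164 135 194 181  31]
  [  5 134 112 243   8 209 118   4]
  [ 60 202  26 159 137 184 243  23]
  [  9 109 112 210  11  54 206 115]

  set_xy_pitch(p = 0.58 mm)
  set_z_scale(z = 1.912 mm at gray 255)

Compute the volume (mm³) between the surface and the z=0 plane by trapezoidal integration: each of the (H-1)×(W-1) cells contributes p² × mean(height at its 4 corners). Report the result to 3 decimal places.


8.765

height_mm = gray/255 × 1.912; cell vol = 0.58² × mean(4 corners)
unit = 0.58² × 1.912 / (4×255) = 0.000630585 mm³ per gray-sum
row 0: Σ corner-gray over 7 cells = 3572  → 2.2524
row 1: Σ corner-gray over 7 cells = 3173  → 2.0008
row 2: Σ corner-gray over 7 cells = 3642  → 2.2966
row 3: Σ corner-gray over 7 cells = 3513  → 2.2152
Σ rows: total corner-gray = 13900  → 8.7651 mm³


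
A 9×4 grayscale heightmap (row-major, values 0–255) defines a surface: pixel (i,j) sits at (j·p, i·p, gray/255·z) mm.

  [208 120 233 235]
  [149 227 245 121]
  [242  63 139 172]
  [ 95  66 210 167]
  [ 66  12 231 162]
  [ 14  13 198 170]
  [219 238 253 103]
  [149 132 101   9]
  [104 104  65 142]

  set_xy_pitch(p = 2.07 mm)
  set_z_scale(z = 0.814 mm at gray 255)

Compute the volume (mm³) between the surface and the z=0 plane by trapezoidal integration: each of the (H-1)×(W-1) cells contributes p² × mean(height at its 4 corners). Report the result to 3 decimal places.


height_mm = gray/255 × 0.814; cell vol = 2.07² × mean(4 corners)
unit = 2.07² × 0.814 / (4×255) = 0.00341952 mm³ per gray-sum
row 0: Σ corner-gray over 3 cells = 2363  → 8.0803
row 1: Σ corner-gray over 3 cells = 2032  → 6.9485
row 2: Σ corner-gray over 3 cells = 1632  → 5.5807
row 3: Σ corner-gray over 3 cells = 1528  → 5.2250
row 4: Σ corner-gray over 3 cells = 1320  → 4.5138
row 5: Σ corner-gray over 3 cells = 1910  → 6.5313
row 6: Σ corner-gray over 3 cells = 1928  → 6.5928
row 7: Σ corner-gray over 3 cells = 1208  → 4.1308
Σ rows: total corner-gray = 13921  → 47.6031 mm³

47.603


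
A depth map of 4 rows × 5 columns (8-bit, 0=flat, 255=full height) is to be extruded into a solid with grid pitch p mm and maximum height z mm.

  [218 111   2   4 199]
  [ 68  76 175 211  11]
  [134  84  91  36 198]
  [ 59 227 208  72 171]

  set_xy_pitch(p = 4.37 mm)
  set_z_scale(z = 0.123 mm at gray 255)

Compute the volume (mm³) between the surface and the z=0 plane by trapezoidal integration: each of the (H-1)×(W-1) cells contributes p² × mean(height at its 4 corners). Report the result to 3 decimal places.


12.456

height_mm = gray/255 × 0.123; cell vol = 4.37² × mean(4 corners)
unit = 4.37² × 0.123 / (4×255) = 0.00230286 mm³ per gray-sum
row 0: Σ corner-gray over 4 cells = 1654  → 3.8089
row 1: Σ corner-gray over 4 cells = 1757  → 4.0461
row 2: Σ corner-gray over 4 cells = 1998  → 4.6011
Σ rows: total corner-gray = 5409  → 12.4562 mm³


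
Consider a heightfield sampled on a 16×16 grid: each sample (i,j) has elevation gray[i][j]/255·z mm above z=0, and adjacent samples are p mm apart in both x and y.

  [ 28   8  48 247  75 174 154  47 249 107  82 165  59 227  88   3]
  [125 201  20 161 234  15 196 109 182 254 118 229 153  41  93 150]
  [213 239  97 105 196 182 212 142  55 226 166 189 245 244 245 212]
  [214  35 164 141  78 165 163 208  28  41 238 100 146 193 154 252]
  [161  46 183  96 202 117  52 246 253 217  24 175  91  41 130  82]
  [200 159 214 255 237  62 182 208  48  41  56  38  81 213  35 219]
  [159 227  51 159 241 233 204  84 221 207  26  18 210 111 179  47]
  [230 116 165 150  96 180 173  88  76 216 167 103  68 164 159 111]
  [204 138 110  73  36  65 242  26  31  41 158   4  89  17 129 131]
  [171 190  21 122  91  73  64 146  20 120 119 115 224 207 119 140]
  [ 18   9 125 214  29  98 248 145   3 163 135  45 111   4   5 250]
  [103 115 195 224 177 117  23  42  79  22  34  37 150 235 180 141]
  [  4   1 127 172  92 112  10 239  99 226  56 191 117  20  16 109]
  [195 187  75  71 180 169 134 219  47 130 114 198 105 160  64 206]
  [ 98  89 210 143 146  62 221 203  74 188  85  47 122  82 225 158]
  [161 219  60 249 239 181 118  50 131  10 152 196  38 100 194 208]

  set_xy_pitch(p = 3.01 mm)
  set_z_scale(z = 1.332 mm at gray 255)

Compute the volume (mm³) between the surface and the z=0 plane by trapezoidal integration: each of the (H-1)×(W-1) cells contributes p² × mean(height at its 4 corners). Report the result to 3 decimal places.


height_mm = gray/255 × 1.332; cell vol = 3.01² × mean(4 corners)
unit = 3.01² × 1.332 / (4×255) = 0.0118314 mm³ per gray-sum
row 0: Σ corner-gray over 15 cells = 7778  → 92.0248
row 1: Σ corner-gray over 15 cells = 9798  → 115.9243
row 2: Σ corner-gray over 15 cells = 9685  → 114.5873
row 3: Σ corner-gray over 15 cells = 8163  → 96.5799
row 4: Σ corner-gray over 15 cells = 8066  → 95.4323
row 5: Σ corner-gray over 15 cells = 8625  → 102.0460
row 6: Σ corner-gray over 15 cells = 8731  → 103.3002
row 7: Σ corner-gray over 15 cells = 6836  → 80.8796
row 8: Σ corner-gray over 15 cells = 6226  → 73.6625
row 9: Σ corner-gray over 15 cells = 6509  → 77.0107
row 10: Σ corner-gray over 15 cells = 6440  → 76.1944
row 11: Σ corner-gray over 15 cells = 6573  → 77.7680
row 12: Σ corner-gray over 15 cells = 7176  → 84.9023
row 13: Σ corner-gray over 15 cells = 8157  → 96.5089
row 14: Σ corner-gray over 15 cells = 8293  → 98.1180
Σ rows: total corner-gray = 117056  → 1384.9393 mm³

1384.939


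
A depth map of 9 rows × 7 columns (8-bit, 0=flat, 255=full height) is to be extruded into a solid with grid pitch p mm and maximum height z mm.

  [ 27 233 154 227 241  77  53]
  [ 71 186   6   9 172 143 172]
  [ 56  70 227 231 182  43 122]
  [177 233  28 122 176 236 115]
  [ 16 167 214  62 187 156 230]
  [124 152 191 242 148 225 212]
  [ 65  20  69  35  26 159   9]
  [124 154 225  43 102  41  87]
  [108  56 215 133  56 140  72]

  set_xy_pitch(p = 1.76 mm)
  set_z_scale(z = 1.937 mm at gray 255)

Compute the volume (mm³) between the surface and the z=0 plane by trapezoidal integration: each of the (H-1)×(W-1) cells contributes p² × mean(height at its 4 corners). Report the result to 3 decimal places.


148.307

height_mm = gray/255 × 1.937; cell vol = 1.76² × mean(4 corners)
unit = 1.76² × 1.937 / (4×255) = 0.0058824 mm³ per gray-sum
row 0: Σ corner-gray over 6 cells = 3219  → 18.9355
row 1: Σ corner-gray over 6 cells = 2959  → 17.4060
row 2: Σ corner-gray over 6 cells = 3566  → 20.9766
row 3: Σ corner-gray over 6 cells = 3700  → 21.7649
row 4: Σ corner-gray over 6 cells = 4070  → 23.9414
row 5: Σ corner-gray over 6 cells = 2944  → 17.3178
row 6: Σ corner-gray over 6 cells = 2033  → 11.9589
row 7: Σ corner-gray over 6 cells = 2721  → 16.0060
Σ rows: total corner-gray = 25212  → 148.3071 mm³


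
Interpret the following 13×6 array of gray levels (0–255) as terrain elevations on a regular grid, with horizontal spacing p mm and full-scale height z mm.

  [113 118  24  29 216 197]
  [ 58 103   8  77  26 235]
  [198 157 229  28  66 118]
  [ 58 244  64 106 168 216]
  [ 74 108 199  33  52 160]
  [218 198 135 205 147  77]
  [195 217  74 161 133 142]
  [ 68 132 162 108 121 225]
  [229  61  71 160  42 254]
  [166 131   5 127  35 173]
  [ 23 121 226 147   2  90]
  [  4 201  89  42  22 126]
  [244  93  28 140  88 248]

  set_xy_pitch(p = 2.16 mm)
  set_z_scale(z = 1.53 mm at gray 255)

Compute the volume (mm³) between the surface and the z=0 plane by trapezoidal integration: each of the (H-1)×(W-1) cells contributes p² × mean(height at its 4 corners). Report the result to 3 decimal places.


197.775

height_mm = gray/255 × 1.53; cell vol = 2.16² × mean(4 corners)
unit = 2.16² × 1.53 / (4×255) = 0.0069984 mm³ per gray-sum
row 0: Σ corner-gray over 5 cells = 1805  → 12.6321
row 1: Σ corner-gray over 5 cells = 1997  → 13.9758
row 2: Σ corner-gray over 5 cells = 2714  → 18.9937
row 3: Σ corner-gray over 5 cells = 2456  → 17.1881
row 4: Σ corner-gray over 5 cells = 2683  → 18.7767
row 5: Σ corner-gray over 5 cells = 3172  → 22.1989
row 6: Σ corner-gray over 5 cells = 2846  → 19.9174
row 7: Σ corner-gray over 5 cells = 2490  → 17.4260
row 8: Σ corner-gray over 5 cells = 2086  → 14.5987
row 9: Σ corner-gray over 5 cells = 2040  → 14.2767
row 10: Σ corner-gray over 5 cells = 1943  → 13.5979
row 11: Σ corner-gray over 5 cells = 2028  → 14.1928
Σ rows: total corner-gray = 28260  → 197.7748 mm³


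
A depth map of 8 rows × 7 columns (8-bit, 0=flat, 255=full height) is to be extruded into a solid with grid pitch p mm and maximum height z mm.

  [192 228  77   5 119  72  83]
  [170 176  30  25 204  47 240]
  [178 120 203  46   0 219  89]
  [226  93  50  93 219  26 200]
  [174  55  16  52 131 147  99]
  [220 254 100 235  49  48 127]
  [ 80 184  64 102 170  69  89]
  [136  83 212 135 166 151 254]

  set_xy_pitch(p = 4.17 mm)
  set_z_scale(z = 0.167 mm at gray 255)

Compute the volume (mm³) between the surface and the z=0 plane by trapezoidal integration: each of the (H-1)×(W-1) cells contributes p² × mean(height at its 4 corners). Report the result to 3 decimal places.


height_mm = gray/255 × 0.167; cell vol = 4.17² × mean(4 corners)
unit = 4.17² × 0.167 / (4×255) = 0.00284701 mm³ per gray-sum
row 0: Σ corner-gray over 6 cells = 2651  → 7.5474
row 1: Σ corner-gray over 6 cells = 2817  → 8.0200
row 2: Σ corner-gray over 6 cells = 2831  → 8.0599
row 3: Σ corner-gray over 6 cells = 2463  → 7.0122
row 4: Σ corner-gray over 6 cells = 2794  → 7.9545
row 5: Σ corner-gray over 6 cells = 3066  → 8.7289
row 6: Σ corner-gray over 6 cells = 3231  → 9.1987
Σ rows: total corner-gray = 19853  → 56.5216 mm³

56.522


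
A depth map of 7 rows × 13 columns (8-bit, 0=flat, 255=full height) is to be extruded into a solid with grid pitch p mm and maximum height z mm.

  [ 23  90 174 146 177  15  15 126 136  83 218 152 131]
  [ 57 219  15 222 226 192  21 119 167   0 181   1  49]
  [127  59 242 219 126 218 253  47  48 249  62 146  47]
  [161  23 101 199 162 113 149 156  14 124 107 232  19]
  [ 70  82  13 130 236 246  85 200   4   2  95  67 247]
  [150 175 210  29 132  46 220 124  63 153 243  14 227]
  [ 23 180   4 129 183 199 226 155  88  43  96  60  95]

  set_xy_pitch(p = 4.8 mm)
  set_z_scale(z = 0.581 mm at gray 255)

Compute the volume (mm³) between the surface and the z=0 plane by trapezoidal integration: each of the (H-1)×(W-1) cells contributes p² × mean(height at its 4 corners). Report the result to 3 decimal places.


height_mm = gray/255 × 0.581; cell vol = 4.8² × mean(4 corners)
unit = 4.8² × 0.581 / (4×255) = 0.0131238 mm³ per gray-sum
row 0: Σ corner-gray over 12 cells = 5650  → 74.1493
row 1: Σ corner-gray over 12 cells = 6344  → 83.2572
row 2: Σ corner-gray over 12 cells = 6452  → 84.6745
row 3: Σ corner-gray over 12 cells = 5577  → 73.1912
row 4: Σ corner-gray over 12 cells = 5832  → 76.5378
row 5: Σ corner-gray over 12 cells = 6039  → 79.2544
Σ rows: total corner-gray = 35894  → 471.0644 mm³

471.064


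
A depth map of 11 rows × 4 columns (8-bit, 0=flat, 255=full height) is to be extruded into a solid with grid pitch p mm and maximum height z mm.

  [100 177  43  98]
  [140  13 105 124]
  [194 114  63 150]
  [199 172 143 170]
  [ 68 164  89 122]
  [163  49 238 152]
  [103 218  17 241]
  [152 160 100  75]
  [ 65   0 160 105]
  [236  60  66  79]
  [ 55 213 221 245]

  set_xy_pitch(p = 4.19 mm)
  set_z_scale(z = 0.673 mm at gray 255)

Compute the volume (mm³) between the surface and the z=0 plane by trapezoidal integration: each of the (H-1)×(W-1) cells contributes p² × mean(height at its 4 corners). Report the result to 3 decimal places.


169.190

height_mm = gray/255 × 0.673; cell vol = 4.19² × mean(4 corners)
unit = 4.19² × 0.673 / (4×255) = 0.0115836 mm³ per gray-sum
row 0: Σ corner-gray over 3 cells = 1138  → 13.1821
row 1: Σ corner-gray over 3 cells = 1198  → 13.8771
row 2: Σ corner-gray over 3 cells = 1697  → 19.6573
row 3: Σ corner-gray over 3 cells = 1695  → 19.6342
row 4: Σ corner-gray over 3 cells = 1585  → 18.3600
row 5: Σ corner-gray over 3 cells = 1703  → 19.7268
row 6: Σ corner-gray over 3 cells = 1561  → 18.0820
row 7: Σ corner-gray over 3 cells = 1237  → 14.3289
row 8: Σ corner-gray over 3 cells = 1057  → 12.2438
row 9: Σ corner-gray over 3 cells = 1735  → 20.0975
Σ rows: total corner-gray = 14606  → 169.1898 mm³


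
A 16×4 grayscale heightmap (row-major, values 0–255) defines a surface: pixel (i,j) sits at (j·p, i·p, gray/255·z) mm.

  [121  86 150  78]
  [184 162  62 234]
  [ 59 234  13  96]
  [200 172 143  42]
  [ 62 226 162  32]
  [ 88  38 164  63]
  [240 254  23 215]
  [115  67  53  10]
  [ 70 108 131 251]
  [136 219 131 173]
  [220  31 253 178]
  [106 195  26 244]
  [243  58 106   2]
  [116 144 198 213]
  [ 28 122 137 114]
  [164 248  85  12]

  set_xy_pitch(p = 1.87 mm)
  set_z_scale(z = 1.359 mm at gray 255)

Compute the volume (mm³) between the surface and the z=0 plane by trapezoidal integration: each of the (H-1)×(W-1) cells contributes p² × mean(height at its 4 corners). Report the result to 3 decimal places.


height_mm = gray/255 × 1.359; cell vol = 1.87² × mean(4 corners)
unit = 1.87² × 1.359 / (4×255) = 0.00465911 mm³ per gray-sum
row 0: Σ corner-gray over 3 cells = 1537  → 7.1610
row 1: Σ corner-gray over 3 cells = 1515  → 7.0585
row 2: Σ corner-gray over 3 cells = 1521  → 7.0865
row 3: Σ corner-gray over 3 cells = 1742  → 8.1162
row 4: Σ corner-gray over 3 cells = 1425  → 6.6392
row 5: Σ corner-gray over 3 cells = 1564  → 7.2868
row 6: Σ corner-gray over 3 cells = 1374  → 6.4016
row 7: Σ corner-gray over 3 cells = 1164  → 5.4232
row 8: Σ corner-gray over 3 cells = 1808  → 8.4237
row 9: Σ corner-gray over 3 cells = 1975  → 9.2017
row 10: Σ corner-gray over 3 cells = 1758  → 8.1907
row 11: Σ corner-gray over 3 cells = 1365  → 6.3597
row 12: Σ corner-gray over 3 cells = 1586  → 7.3893
row 13: Σ corner-gray over 3 cells = 1673  → 7.7947
row 14: Σ corner-gray over 3 cells = 1502  → 6.9980
Σ rows: total corner-gray = 23509  → 109.5309 mm³

109.531


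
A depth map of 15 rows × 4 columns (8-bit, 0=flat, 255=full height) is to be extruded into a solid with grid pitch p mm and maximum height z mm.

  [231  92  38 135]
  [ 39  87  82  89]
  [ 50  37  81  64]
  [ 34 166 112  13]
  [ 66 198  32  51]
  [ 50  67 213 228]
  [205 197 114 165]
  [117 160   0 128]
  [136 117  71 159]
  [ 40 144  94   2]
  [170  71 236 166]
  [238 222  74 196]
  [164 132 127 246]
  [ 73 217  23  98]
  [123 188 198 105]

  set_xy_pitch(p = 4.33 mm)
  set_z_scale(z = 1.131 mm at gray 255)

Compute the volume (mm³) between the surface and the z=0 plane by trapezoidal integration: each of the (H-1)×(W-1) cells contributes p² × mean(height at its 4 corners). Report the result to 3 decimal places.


413.622

height_mm = gray/255 × 1.131; cell vol = 4.33² × mean(4 corners)
unit = 4.33² × 1.131 / (4×255) = 0.0207892 mm³ per gray-sum
row 0: Σ corner-gray over 3 cells = 1092  → 22.7018
row 1: Σ corner-gray over 3 cells = 816  → 16.9640
row 2: Σ corner-gray over 3 cells = 953  → 19.8121
row 3: Σ corner-gray over 3 cells = 1180  → 24.5313
row 4: Σ corner-gray over 3 cells = 1415  → 29.4167
row 5: Σ corner-gray over 3 cells = 1830  → 38.0443
row 6: Σ corner-gray over 3 cells = 1557  → 32.3688
row 7: Σ corner-gray over 3 cells = 1236  → 25.6955
row 8: Σ corner-gray over 3 cells = 1189  → 24.7184
row 9: Σ corner-gray over 3 cells = 1468  → 30.5186
row 10: Σ corner-gray over 3 cells = 1976  → 41.0795
row 11: Σ corner-gray over 3 cells = 1954  → 40.6221
row 12: Σ corner-gray over 3 cells = 1579  → 32.8262
row 13: Σ corner-gray over 3 cells = 1651  → 34.3230
Σ rows: total corner-gray = 19896  → 413.6224 mm³


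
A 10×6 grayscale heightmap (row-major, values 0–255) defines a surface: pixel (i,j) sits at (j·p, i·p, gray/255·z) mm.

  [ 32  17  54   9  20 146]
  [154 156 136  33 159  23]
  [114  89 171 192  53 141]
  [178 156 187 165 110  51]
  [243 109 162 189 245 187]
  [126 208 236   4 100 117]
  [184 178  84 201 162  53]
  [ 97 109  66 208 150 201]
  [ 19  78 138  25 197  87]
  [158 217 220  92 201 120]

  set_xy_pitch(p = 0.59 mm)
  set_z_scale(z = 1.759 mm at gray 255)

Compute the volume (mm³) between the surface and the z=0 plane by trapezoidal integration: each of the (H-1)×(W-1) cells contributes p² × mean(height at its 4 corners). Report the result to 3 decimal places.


14.341

height_mm = gray/255 × 1.759; cell vol = 0.59² × mean(4 corners)
unit = 0.59² × 1.759 / (4×255) = 0.000600302 mm³ per gray-sum
row 0: Σ corner-gray over 5 cells = 1523  → 0.9143
row 1: Σ corner-gray over 5 cells = 2410  → 1.4467
row 2: Σ corner-gray over 5 cells = 2730  → 1.6388
row 3: Σ corner-gray over 5 cells = 3305  → 1.9840
row 4: Σ corner-gray over 5 cells = 3179  → 1.9084
row 5: Σ corner-gray over 5 cells = 2826  → 1.6965
row 6: Σ corner-gray over 5 cells = 2851  → 1.7115
row 7: Σ corner-gray over 5 cells = 2346  → 1.4083
row 8: Σ corner-gray over 5 cells = 2720  → 1.6328
Σ rows: total corner-gray = 23890  → 14.3412 mm³


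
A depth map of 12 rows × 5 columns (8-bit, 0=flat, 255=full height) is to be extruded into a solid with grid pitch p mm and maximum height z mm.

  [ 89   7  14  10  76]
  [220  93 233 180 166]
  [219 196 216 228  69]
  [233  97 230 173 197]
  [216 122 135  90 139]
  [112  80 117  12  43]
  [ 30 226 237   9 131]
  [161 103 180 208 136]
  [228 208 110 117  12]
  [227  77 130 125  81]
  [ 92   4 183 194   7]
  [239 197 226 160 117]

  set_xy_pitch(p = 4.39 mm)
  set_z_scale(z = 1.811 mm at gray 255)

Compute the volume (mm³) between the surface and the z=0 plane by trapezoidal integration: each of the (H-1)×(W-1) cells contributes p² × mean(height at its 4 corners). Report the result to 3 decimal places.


height_mm = gray/255 × 1.811; cell vol = 4.39² × mean(4 corners)
unit = 4.39² × 1.811 / (4×255) = 0.0342174 mm³ per gray-sum
row 0: Σ corner-gray over 4 cells = 1625  → 55.6033
row 1: Σ corner-gray over 4 cells = 2966  → 101.4889
row 2: Σ corner-gray over 4 cells = 2998  → 102.5838
row 3: Σ corner-gray over 4 cells = 2479  → 84.8250
row 4: Σ corner-gray over 4 cells = 1622  → 55.5007
row 5: Σ corner-gray over 4 cells = 1678  → 57.4168
row 6: Σ corner-gray over 4 cells = 2384  → 81.5743
row 7: Σ corner-gray over 4 cells = 2389  → 81.7454
row 8: Σ corner-gray over 4 cells = 2082  → 71.2407
row 9: Σ corner-gray over 4 cells = 1833  → 62.7205
row 10: Σ corner-gray over 4 cells = 2383  → 81.5401
Σ rows: total corner-gray = 24439  → 836.2396 mm³

836.240


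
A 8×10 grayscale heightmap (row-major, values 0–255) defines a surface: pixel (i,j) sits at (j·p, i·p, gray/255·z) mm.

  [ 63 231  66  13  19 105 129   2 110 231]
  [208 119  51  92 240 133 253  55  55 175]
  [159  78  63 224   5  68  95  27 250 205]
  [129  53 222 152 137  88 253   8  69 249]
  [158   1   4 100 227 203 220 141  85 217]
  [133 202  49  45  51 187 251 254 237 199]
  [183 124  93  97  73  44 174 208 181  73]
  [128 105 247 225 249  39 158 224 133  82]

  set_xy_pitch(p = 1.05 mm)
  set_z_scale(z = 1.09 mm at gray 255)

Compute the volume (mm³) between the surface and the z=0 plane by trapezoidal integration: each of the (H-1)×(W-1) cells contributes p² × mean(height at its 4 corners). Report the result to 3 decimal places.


38.825

height_mm = gray/255 × 1.09; cell vol = 1.05² × mean(4 corners)
unit = 1.05² × 1.09 / (4×255) = 0.00117816 mm³ per gray-sum
row 0: Σ corner-gray over 9 cells = 4023  → 4.7397
row 1: Σ corner-gray over 9 cells = 4363  → 5.1403
row 2: Σ corner-gray over 9 cells = 4326  → 5.0967
row 3: Σ corner-gray over 9 cells = 4679  → 5.5126
row 4: Σ corner-gray over 9 cells = 5221  → 6.1512
row 5: Σ corner-gray over 9 cells = 5128  → 6.0416
row 6: Σ corner-gray over 9 cells = 5214  → 6.1429
Σ rows: total corner-gray = 32954  → 38.8251 mm³


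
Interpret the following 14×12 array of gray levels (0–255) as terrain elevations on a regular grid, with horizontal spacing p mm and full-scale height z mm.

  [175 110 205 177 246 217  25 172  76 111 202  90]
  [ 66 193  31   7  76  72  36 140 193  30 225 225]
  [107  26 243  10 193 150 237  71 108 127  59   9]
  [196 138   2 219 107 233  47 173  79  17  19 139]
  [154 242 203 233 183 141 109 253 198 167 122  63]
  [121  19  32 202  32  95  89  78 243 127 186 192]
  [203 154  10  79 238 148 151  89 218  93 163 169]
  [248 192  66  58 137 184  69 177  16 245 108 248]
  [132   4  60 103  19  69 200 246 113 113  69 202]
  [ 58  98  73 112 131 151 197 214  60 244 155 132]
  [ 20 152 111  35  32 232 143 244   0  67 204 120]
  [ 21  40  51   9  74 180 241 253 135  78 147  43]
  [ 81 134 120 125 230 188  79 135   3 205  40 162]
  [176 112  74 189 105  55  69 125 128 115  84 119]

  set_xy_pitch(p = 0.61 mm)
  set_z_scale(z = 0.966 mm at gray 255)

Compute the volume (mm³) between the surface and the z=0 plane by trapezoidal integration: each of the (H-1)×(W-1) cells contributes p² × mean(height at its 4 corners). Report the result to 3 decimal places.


height_mm = gray/255 × 0.966; cell vol = 0.61² × mean(4 corners)
unit = 0.61² × 0.966 / (4×255) = 0.000352401 mm³ per gray-sum
row 0: Σ corner-gray over 11 cells = 5644  → 1.9889
row 1: Σ corner-gray over 11 cells = 4861  → 1.7130
row 2: Σ corner-gray over 11 cells = 4967  → 1.7504
row 3: Σ corner-gray over 11 cells = 6322  → 2.2279
row 4: Σ corner-gray over 11 cells = 6438  → 2.2688
row 5: Σ corner-gray over 11 cells = 5577  → 1.9653
row 6: Σ corner-gray over 11 cells = 6058  → 2.1348
row 7: Σ corner-gray over 11 cells = 5326  → 1.8769
row 8: Σ corner-gray over 11 cells = 5386  → 1.8980
row 9: Σ corner-gray over 11 cells = 5640  → 1.9875
row 10: Σ corner-gray over 11 cells = 5060  → 1.7831
row 11: Σ corner-gray over 11 cells = 5241  → 1.8469
row 12: Σ corner-gray over 11 cells = 5168  → 1.8212
Σ rows: total corner-gray = 71688  → 25.2629 mm³

25.263


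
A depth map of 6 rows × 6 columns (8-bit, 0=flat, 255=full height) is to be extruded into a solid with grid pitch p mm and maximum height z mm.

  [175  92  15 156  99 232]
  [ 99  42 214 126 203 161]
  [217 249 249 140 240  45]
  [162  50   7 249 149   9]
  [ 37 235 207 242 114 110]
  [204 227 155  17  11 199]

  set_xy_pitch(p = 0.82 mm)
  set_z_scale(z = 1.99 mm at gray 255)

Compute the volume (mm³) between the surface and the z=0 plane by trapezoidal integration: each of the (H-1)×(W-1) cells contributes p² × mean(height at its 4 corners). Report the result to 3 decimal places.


height_mm = gray/255 × 1.99; cell vol = 0.82² × mean(4 corners)
unit = 0.82² × 1.99 / (4×255) = 0.00131184 mm³ per gray-sum
row 0: Σ corner-gray over 5 cells = 2561  → 3.3596
row 1: Σ corner-gray over 5 cells = 3448  → 4.5232
row 2: Σ corner-gray over 5 cells = 3099  → 4.0654
row 3: Σ corner-gray over 5 cells = 2824  → 3.7046
row 4: Σ corner-gray over 5 cells = 2966  → 3.8909
Σ rows: total corner-gray = 14898  → 19.5438 mm³

19.544


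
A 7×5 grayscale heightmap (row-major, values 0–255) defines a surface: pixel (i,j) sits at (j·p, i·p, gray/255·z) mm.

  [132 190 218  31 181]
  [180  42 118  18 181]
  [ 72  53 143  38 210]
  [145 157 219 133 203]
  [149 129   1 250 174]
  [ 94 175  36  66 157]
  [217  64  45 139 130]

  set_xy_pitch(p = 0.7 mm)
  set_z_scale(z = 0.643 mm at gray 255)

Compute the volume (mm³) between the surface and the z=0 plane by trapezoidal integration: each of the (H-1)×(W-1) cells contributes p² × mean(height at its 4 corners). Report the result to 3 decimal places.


3.545

height_mm = gray/255 × 0.643; cell vol = 0.7² × mean(4 corners)
unit = 0.7² × 0.643 / (4×255) = 0.000308892 mm³ per gray-sum
row 0: Σ corner-gray over 4 cells = 1908  → 0.5894
row 1: Σ corner-gray over 4 cells = 1467  → 0.4531
row 2: Σ corner-gray over 4 cells = 2116  → 0.6536
row 3: Σ corner-gray over 4 cells = 2449  → 0.7565
row 4: Σ corner-gray over 4 cells = 1888  → 0.5832
row 5: Σ corner-gray over 4 cells = 1648  → 0.5091
Σ rows: total corner-gray = 11476  → 3.5448 mm³


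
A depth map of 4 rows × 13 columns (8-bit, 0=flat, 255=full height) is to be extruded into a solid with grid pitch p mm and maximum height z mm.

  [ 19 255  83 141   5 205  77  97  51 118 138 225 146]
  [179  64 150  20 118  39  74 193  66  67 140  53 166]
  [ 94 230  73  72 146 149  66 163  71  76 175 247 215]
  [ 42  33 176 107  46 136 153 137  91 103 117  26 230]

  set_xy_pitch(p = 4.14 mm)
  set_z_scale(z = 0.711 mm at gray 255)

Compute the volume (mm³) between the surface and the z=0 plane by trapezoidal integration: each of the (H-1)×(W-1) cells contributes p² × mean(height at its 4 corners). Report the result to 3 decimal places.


198.242

height_mm = gray/255 × 0.711; cell vol = 4.14² × mean(4 corners)
unit = 4.14² × 0.711 / (4×255) = 0.0119473 mm³ per gray-sum
row 0: Σ corner-gray over 12 cells = 5268  → 62.9384
row 1: Σ corner-gray over 12 cells = 5558  → 66.4031
row 2: Σ corner-gray over 12 cells = 5767  → 68.9001
Σ rows: total corner-gray = 16593  → 198.2417 mm³


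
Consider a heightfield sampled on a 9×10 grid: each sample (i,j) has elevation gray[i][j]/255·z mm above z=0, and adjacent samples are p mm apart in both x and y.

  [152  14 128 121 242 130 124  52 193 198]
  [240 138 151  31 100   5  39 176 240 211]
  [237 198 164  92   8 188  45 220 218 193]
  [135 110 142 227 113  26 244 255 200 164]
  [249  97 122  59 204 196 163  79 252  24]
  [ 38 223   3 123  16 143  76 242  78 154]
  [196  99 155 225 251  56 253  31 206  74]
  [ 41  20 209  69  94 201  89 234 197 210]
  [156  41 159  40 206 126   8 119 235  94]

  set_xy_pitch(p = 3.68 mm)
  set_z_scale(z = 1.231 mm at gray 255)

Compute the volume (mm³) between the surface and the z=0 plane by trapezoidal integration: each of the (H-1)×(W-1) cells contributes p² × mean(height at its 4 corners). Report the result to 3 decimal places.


height_mm = gray/255 × 1.231; cell vol = 3.68² × mean(4 corners)
unit = 3.68² × 1.231 / (4×255) = 0.0163438 mm³ per gray-sum
row 0: Σ corner-gray over 9 cells = 4569  → 74.6749
row 1: Σ corner-gray over 9 cells = 4907  → 80.1991
row 2: Σ corner-gray over 9 cells = 5629  → 91.9994
row 3: Σ corner-gray over 9 cells = 5550  → 90.7082
row 4: Σ corner-gray over 9 cells = 4617  → 75.4594
row 5: Σ corner-gray over 9 cells = 4822  → 78.8099
row 6: Σ corner-gray over 9 cells = 5299  → 86.6059
row 7: Σ corner-gray over 9 cells = 4595  → 75.0998
Σ rows: total corner-gray = 39988  → 653.5566 mm³

653.557


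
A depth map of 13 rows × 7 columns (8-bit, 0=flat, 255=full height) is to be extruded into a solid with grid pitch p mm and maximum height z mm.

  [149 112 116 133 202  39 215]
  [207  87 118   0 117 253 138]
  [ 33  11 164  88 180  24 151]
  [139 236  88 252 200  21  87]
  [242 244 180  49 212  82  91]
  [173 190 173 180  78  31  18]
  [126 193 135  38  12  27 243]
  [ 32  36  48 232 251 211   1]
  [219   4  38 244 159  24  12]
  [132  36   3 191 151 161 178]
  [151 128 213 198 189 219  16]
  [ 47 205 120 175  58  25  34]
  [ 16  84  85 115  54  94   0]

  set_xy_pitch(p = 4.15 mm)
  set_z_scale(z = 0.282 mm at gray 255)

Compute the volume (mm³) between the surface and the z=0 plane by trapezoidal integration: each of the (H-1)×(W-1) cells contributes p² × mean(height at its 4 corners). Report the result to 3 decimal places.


168.158

height_mm = gray/255 × 0.282; cell vol = 4.15² × mean(4 corners)
unit = 4.15² × 0.282 / (4×255) = 0.00476151 mm³ per gray-sum
row 0: Σ corner-gray over 6 cells = 3063  → 14.5845
row 1: Σ corner-gray over 6 cells = 2613  → 12.4418
row 2: Σ corner-gray over 6 cells = 2938  → 13.9893
row 3: Σ corner-gray over 6 cells = 3687  → 17.5557
row 4: Σ corner-gray over 6 cells = 3362  → 16.0082
row 5: Σ corner-gray over 6 cells = 2674  → 12.7323
row 6: Σ corner-gray over 6 cells = 2768  → 13.1799
row 7: Σ corner-gray over 6 cells = 2758  → 13.1323
row 8: Σ corner-gray over 6 cells = 2563  → 12.2038
row 9: Σ corner-gray over 6 cells = 3455  → 16.4510
row 10: Σ corner-gray over 6 cells = 3308  → 15.7511
row 11: Σ corner-gray over 6 cells = 2127  → 10.1277
Σ rows: total corner-gray = 35316  → 168.1577 mm³


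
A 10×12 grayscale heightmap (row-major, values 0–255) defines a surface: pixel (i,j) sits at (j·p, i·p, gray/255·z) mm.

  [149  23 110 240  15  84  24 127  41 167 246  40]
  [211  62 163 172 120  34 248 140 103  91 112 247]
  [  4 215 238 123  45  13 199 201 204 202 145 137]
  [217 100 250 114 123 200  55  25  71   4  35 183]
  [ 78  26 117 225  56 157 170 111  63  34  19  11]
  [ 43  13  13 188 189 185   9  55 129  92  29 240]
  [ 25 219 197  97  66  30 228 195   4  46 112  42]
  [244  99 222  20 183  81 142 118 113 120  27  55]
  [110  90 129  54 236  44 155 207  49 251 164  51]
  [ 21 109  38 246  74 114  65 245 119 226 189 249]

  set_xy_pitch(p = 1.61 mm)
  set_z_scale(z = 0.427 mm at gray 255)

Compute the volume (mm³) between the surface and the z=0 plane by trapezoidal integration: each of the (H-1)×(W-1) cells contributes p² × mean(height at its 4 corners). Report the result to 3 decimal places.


50.783

height_mm = gray/255 × 0.427; cell vol = 1.61² × mean(4 corners)
unit = 1.61² × 0.427 / (4×255) = 0.00108512 mm³ per gray-sum
row 0: Σ corner-gray over 11 cells = 5291  → 5.7414
row 1: Σ corner-gray over 11 cells = 6259  → 6.7918
row 2: Σ corner-gray over 11 cells = 5665  → 6.1472
row 3: Σ corner-gray over 11 cells = 4399  → 4.7735
row 4: Σ corner-gray over 11 cells = 4132  → 4.4837
row 5: Σ corner-gray over 11 cells = 4542  → 4.9286
row 6: Σ corner-gray over 11 cells = 5004  → 5.4300
row 7: Σ corner-gray over 11 cells = 5468  → 5.9335
row 8: Σ corner-gray over 11 cells = 6039  → 6.5531
Σ rows: total corner-gray = 46799  → 50.7827 mm³


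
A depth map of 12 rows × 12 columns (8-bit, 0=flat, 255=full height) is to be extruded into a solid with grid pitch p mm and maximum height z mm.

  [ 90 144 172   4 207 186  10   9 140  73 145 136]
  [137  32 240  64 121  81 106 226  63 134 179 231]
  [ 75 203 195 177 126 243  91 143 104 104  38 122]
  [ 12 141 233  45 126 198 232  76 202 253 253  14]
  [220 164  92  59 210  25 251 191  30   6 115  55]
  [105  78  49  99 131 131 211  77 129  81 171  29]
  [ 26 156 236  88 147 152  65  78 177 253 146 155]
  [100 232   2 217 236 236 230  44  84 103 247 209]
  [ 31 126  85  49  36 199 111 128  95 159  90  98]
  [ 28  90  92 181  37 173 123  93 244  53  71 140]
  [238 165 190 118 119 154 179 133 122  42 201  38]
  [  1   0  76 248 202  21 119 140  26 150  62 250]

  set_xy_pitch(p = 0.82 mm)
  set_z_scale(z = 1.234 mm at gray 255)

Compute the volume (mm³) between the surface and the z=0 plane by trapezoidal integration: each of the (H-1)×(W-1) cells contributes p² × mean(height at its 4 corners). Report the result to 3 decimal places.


height_mm = gray/255 × 1.234; cell vol = 0.82² × mean(4 corners)
unit = 0.82² × 1.234 / (4×255) = 0.000813472 mm³ per gray-sum
row 0: Σ corner-gray over 11 cells = 5266  → 4.2837
row 1: Σ corner-gray over 11 cells = 5905  → 4.8036
row 2: Σ corner-gray over 11 cells = 6589  → 5.3600
row 3: Σ corner-gray over 11 cells = 6105  → 4.9662
row 4: Σ corner-gray over 11 cells = 5009  → 4.0747
row 5: Σ corner-gray over 11 cells = 5625  → 4.5758
row 6: Σ corner-gray over 11 cells = 6748  → 5.4893
row 7: Σ corner-gray over 11 cells = 5856  → 4.7637
row 8: Σ corner-gray over 11 cells = 4767  → 3.8778
row 9: Σ corner-gray over 11 cells = 5604  → 4.5587
row 10: Σ corner-gray over 11 cells = 5461  → 4.4424
Σ rows: total corner-gray = 62935  → 51.1959 mm³

51.196


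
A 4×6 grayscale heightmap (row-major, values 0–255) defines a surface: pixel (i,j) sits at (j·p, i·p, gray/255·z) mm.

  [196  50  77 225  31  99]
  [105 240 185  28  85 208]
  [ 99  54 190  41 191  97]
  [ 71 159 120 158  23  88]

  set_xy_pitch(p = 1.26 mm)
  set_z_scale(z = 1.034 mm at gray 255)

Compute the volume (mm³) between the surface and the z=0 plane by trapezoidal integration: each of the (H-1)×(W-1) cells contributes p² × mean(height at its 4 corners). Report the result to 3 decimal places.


height_mm = gray/255 × 1.034; cell vol = 1.26² × mean(4 corners)
unit = 1.26² × 1.034 / (4×255) = 0.00160939 mm³ per gray-sum
row 0: Σ corner-gray over 5 cells = 2450  → 3.9430
row 1: Σ corner-gray over 5 cells = 2537  → 4.0830
row 2: Σ corner-gray over 5 cells = 2227  → 3.5841
Σ rows: total corner-gray = 7214  → 11.6101 mm³

11.610
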